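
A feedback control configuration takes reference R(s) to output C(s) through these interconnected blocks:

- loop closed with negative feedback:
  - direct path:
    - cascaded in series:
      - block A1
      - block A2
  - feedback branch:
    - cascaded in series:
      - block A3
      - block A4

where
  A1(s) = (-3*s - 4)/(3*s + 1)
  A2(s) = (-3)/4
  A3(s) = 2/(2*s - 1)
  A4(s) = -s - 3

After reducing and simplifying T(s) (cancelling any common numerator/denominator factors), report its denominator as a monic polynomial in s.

The answer is s^2 - 41*s/3 - 38/3.

Reasoning:
1. series reduction of A1, A2 gives (9*s + 12)/(12*s + 4)
2. cascade A3, A4 gives (-2*s - 6)/(2*s - 1)
3. reduce the feedback loop with forward (A1*A2) and return (A3*A4) gives (18*s^2 + 15*s - 12)/(6*s^2 - 82*s - 76)
No further cancellation is possible in the step-3 result, so that is T(s). Its denominator becomes monic after dividing by the leading coefficient 6.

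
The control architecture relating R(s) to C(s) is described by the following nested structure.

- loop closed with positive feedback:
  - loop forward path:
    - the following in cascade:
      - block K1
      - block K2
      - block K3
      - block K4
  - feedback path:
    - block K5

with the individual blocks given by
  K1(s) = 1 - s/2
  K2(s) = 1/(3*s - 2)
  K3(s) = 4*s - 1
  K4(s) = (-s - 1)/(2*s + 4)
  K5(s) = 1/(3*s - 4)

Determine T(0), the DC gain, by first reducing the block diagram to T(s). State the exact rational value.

Step 1 - cascade K1, K2, K3, K4 gives (4*s^3 - 5*s^2 - 7*s + 2)/(12*s^2 + 16*s - 16)
Step 2 - feedback reduction of (K1*K2*K3*K4), K5 gives (12*s^4 - 31*s^3 - s^2 + 34*s - 8)/(32*s^3 + 5*s^2 - 105*s + 62)
Step 2 gives the overall T(s). Then T(0) = -8/62 = -4/31.

Answer: -4/31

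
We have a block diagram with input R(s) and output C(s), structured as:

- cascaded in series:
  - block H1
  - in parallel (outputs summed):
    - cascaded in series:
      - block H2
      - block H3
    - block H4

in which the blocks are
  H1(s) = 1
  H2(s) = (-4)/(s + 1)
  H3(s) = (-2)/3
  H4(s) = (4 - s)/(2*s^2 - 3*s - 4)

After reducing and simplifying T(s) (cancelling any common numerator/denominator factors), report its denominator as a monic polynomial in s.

Step 1. cascade H2, H3: 8/(3*s + 3)
Step 2. parallel reduction of (H2*H3), H4: (13*s^2 - 15*s - 20)/(6*s^3 - 3*s^2 - 21*s - 12)
Step 3. combine H1, ((H2*H3)+H4) in series: (13*s^2 - 15*s - 20)/(6*s^3 - 3*s^2 - 21*s - 12)
That last expression is T(s), already simplified. Scaling its denominator by 1/6 (the reciprocal of the leading coefficient) yields the monic denominator.

Final answer: s^3 - s^2/2 - 7*s/2 - 2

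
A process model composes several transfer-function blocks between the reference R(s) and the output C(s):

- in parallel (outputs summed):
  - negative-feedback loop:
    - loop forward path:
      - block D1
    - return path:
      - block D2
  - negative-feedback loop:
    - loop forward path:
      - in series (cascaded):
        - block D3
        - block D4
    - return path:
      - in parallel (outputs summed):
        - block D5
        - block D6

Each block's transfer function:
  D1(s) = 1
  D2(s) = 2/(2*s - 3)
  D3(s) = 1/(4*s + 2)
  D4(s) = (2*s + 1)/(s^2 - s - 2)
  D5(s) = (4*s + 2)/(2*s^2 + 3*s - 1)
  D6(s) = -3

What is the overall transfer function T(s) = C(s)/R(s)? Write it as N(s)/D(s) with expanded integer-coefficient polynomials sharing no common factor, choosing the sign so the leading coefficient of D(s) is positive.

[1] reduce the feedback loop with forward D1 and return D2, giving (2*s - 3)/(2*s - 1)
[2] reduce the series chain D3, D4, giving 1/(2*s^2 - 2*s - 4)
[3] reduce the parallel group D5, D6, giving (-6*s^2 - 5*s + 5)/(2*s^2 + 3*s - 1)
[4] feedback reduction of (D3*D4), (D5+D6), giving (2*s^2 + 3*s - 1)/(4*s^4 + 2*s^3 - 22*s^2 - 15*s + 9)
[5] combine [D1/(1+D1*D2)], [(D3*D4)/(1+(D3*D4)*(D5+D6))] in parallel; the result is T(s) itself (integer coefficients, no common factor, positive leading denominator coefficient)

Answer: (8*s^5 - 8*s^4 - 46*s^3 + 40*s^2 + 58*s - 26)/(8*s^5 - 46*s^3 - 8*s^2 + 33*s - 9)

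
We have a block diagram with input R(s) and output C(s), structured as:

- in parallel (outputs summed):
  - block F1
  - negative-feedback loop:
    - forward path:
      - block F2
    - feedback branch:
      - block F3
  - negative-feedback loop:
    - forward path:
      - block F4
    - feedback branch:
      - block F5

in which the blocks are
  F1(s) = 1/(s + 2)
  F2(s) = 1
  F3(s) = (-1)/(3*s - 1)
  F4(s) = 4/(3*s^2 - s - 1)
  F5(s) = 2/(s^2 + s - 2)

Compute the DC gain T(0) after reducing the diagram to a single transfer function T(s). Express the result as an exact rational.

Reducing step by step:

[1] feedback reduction of F2, F3; result (3*s - 1)/(3*s - 2)
[2] apply the feedback formula to F4, F5; result (4*s^2 + 4*s - 8)/(3*s^4 + 2*s^3 - 8*s^2 + s + 10)
[3] reduce the parallel group F1, [F2/(1+F2*F3)], [F4/(1+F4*F5)]; result (9*s^6 + 30*s^5 - 8*s^4 - 41*s^3 + 46*s^2 + 28*s - 8)/(9*s^6 + 18*s^5 - 28*s^4 - 37*s^3 + 66*s^2 + 36*s - 40)
Evaluating the step-3 result (the overall T(s)) at s = 0 gives T(0) = -8/(-40) = 1/5.

Answer: 1/5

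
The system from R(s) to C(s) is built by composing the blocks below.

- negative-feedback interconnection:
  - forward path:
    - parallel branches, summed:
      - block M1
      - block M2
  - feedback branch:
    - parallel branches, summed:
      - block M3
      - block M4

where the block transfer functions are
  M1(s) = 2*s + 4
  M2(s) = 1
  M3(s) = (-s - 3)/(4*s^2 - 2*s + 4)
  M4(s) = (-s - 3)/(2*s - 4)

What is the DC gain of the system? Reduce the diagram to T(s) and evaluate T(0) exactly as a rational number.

Answer: 5

Working:
Step 1 - reduce the parallel group M1, M2, giving 2*s + 5
Step 2 - add M3, M4 (parallel), giving (-s^3 - 3*s^2)/(2*s^3 - 5*s^2 + 4*s - 4)
Step 3 - reduce the feedback loop with forward (M1+M2) and return (M3+M4), giving (-4*s^4 + 17*s^2 - 12*s + 20)/(2*s^4 + 9*s^3 + 20*s^2 - 4*s + 4)
Evaluating the step-3 result (the overall T(s)) at s = 0 gives T(0) = 20/4 = 5.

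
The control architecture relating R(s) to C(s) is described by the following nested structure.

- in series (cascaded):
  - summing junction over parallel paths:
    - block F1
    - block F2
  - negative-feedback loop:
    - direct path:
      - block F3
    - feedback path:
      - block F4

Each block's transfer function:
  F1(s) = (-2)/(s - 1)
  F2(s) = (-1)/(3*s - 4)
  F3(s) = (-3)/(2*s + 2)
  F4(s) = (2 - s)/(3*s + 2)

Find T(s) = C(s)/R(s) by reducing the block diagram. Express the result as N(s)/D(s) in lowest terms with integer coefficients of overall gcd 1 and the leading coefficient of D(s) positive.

Reducing step by step:

(1) combine F1, F2 in parallel, giving (9 - 7*s)/(3*s^2 - 7*s + 4)
(2) feedback reduction of F3, F4, giving (-9*s - 6)/(6*s^2 + 13*s - 2)
(3) combine (F1+F2), [F3/(1+F3*F4)] in series - this is the overall T(s), already in the required normalized form

Answer: (63*s^2 - 39*s - 54)/(18*s^4 - 3*s^3 - 73*s^2 + 66*s - 8)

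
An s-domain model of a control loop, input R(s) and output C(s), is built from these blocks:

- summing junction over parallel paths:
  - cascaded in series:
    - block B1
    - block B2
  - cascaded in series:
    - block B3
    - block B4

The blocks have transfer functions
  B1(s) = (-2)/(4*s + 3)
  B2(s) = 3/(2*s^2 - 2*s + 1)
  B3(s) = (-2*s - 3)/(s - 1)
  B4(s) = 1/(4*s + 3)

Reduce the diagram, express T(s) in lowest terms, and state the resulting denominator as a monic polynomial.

Answer: s^4 - 5*s^3/4 + 5*s/8 - 3/8

Working:
1. multiply B1, B2 (series) = (-6)/(8*s^3 - 2*s^2 - 2*s + 3)
2. combine B3, B4 in series = (-2*s - 3)/(4*s^2 - s - 3)
3. parallel reduction of (B1*B2), (B3*B4) = (-4*s^3 - 2*s^2 - 2*s + 3)/(8*s^4 - 10*s^3 + 5*s - 3)
Step 3 gives the fully reduced T(s), with no common factor left to cancel. The denominator's leading coefficient is 8, so divide each of its coefficients by 8 to get the monic form.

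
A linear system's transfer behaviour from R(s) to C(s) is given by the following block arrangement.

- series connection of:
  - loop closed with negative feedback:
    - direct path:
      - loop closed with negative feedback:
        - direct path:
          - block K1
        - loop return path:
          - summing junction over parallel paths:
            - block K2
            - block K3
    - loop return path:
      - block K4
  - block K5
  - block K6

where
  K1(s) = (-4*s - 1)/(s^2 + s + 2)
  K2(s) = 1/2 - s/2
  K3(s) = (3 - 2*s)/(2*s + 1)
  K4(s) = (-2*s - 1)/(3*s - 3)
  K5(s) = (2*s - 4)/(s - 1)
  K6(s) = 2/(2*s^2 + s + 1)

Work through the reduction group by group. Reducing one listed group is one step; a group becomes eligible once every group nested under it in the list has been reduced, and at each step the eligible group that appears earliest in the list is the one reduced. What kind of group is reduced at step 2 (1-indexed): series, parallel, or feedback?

1. sum the parallel branches K2, K3
2. reduce the feedback loop with forward K1 and return (K2+K3)
3. reduce the feedback loop with forward [K1/(1+K1*(K2+K3))] and return K4
4. reduce the series chain [[K1/(1+K1*(K2+K3))]/(1+[K1/(1+K1*(K2+K3))]*K4)], K5, K6
Step 2 collapses a feedback group.

Hence the answer: feedback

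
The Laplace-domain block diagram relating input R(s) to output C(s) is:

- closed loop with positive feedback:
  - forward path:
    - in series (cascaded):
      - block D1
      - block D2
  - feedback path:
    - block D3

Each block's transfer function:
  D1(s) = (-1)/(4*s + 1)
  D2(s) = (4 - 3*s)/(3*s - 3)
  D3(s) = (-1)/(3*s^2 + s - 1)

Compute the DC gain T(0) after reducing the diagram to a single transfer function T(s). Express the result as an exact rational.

Step 1 - cascade D1, D2 -> (3*s - 4)/(12*s^2 - 9*s - 3)
Step 2 - feedback reduction of (D1*D2), D3 -> (9*s^3 - 9*s^2 - 7*s + 4)/(36*s^4 - 15*s^3 - 30*s^2 + 9*s - 1)
The step-2 result is T(s). Setting s = 0: T(0) = 4/(-1) = -4.

Hence the answer: -4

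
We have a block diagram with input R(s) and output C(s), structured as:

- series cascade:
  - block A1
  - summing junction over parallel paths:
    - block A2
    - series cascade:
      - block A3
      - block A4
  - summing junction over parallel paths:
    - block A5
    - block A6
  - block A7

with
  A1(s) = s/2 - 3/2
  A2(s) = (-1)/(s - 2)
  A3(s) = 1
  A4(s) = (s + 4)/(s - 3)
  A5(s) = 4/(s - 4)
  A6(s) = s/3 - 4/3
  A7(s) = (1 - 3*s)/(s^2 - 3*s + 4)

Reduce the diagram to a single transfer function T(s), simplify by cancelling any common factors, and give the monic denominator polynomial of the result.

Reducing step by step:

Step 1 - cascade A3, A4 = (s + 4)/(s - 3)
Step 2 - add A2, (A3*A4) (parallel) = (s^2 + s - 5)/(s^2 - 5*s + 6)
Step 3 - sum the parallel branches A5, A6 = (s^2 - 8*s + 28)/(3*s - 12)
Step 4 - multiply A1, (A2+(A3*A4)), (A5+A6), A7 (series) = (-3*s^5 + 22*s^4 - 52*s^3 - 189*s^2 + 488*s - 140)/(6*s^4 - 54*s^3 + 180*s^2 - 288*s + 192)
T(s) is the step-4 result (common factors already cancelled). Leading coefficient of the denominator: 6. Divide through by 6 for the monic polynomial.

Answer: s^4 - 9*s^3 + 30*s^2 - 48*s + 32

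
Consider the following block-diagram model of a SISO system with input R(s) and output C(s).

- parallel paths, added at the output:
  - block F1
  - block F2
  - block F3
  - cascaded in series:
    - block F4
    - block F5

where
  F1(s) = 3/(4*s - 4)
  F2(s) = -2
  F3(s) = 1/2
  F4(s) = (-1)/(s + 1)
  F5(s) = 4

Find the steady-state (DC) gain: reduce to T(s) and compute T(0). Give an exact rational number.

(1) reduce the series chain F4, F5 -> (-4)/(s + 1)
(2) combine F1, F2, F3, (F4*F5) in parallel -> (-6*s^2 - 13*s + 25)/(4*s^2 - 4)
Evaluating the step-2 result (the overall T(s)) at s = 0 gives T(0) = 25/(-4) = -25/4.

Hence the answer: -25/4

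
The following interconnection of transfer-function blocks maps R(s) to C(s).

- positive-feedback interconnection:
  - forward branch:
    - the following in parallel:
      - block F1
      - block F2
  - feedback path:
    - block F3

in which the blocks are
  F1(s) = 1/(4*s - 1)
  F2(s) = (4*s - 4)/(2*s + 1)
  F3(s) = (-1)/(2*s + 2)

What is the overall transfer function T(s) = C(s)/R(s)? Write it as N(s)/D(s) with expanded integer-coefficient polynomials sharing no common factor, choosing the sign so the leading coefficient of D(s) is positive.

Reducing step by step:

Step 1 - sum the parallel branches F1, F2, giving (16*s^2 - 18*s + 5)/(8*s^2 + 2*s - 1)
Step 2 - feedback reduction of (F1+F2), F3: this yields T(s), and no further normalization is needed

Answer: (32*s^3 - 4*s^2 - 26*s + 10)/(16*s^3 + 36*s^2 - 16*s + 3)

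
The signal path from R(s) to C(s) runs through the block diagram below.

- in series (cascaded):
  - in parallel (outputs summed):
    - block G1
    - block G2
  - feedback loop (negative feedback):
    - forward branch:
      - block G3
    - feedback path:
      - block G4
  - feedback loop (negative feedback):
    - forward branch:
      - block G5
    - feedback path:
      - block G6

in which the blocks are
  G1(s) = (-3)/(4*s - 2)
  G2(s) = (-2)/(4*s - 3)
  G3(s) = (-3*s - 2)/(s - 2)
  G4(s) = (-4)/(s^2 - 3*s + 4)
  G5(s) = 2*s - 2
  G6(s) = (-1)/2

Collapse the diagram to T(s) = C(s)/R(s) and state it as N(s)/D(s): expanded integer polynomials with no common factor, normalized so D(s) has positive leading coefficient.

Answer: (-60*s^5 + 239*s^4 - 390*s^3 + 129*s^2 + 186*s - 104)/(8*s^6 - 66*s^5 + 329*s^4 - 693*s^3 + 536*s^2 - 132*s)

Working:
Step 1: combine G1, G2 in parallel gives (13 - 20*s)/(16*s^2 - 20*s + 6)
Step 2: close the feedback loop around G3, G4 gives (-3*s^3 + 7*s^2 - 6*s - 8)/(s^3 - 5*s^2 + 22*s)
Step 3: apply the feedback formula to G5, G6 gives (2 - 2*s)/(s - 2)
Step 4: reduce the series chain (G1+G2), [G3/(1+G3*G4)], [G5/(1+G5*G6)], giving the overall T(s)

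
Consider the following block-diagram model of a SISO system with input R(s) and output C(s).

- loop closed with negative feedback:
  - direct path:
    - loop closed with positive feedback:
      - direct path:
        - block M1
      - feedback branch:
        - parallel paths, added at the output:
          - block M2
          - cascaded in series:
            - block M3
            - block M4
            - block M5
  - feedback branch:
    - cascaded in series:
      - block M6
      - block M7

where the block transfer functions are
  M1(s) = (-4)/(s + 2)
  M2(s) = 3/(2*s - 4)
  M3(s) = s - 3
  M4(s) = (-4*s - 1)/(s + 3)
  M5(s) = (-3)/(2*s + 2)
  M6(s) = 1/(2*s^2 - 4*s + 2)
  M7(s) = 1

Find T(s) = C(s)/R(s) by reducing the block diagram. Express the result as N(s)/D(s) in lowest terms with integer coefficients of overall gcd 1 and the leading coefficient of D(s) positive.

Step 1 - combine M3, M4, M5 in series, giving (12*s^2 - 33*s - 9)/(2*s^2 + 8*s + 6)
Step 2 - sum the parallel branches M2, (M3*M4*M5), giving (12*s^3 - 54*s^2 + 69*s + 27)/(2*s^3 + 4*s^2 - 10*s - 12)
Step 3 - collapse the loop (M1 forward, (M2+(M3*M4*M5)) return), giving (-4*s^3 - 8*s^2 + 20*s + 24)/(s^4 + 28*s^3 - 109*s^2 + 122*s + 42)
Step 4 - reduce the series chain M6, M7, giving 1/(2*s^2 - 4*s + 2)
Step 5 - apply the feedback formula to [M1/(1-M1*(M2+(M3*M4*M5)))], (M6*M7): this yields T(s), and no further normalization is needed

Final answer: (-4*s^5 + 32*s^3 - 24*s^2 - 28*s + 24)/(s^6 + 26*s^5 - 164*s^4 + 366*s^3 - 315*s^2 + 48*s + 54)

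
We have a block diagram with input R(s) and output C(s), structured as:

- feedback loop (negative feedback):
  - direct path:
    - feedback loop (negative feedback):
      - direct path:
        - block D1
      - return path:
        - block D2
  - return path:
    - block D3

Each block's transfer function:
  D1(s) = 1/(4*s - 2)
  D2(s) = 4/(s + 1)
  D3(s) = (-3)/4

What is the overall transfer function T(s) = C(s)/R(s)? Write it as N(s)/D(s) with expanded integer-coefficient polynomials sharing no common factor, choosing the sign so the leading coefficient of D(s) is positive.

Step 1. apply the feedback formula to D1, D2, giving (s + 1)/(4*s^2 + 2*s + 2)
Step 2. reduce the feedback loop with forward [D1/(1+D1*D2)] and return D3, which is the overall transfer function T(s) = C(s)/R(s) in lowest terms

Therefore the answer is (4*s + 4)/(16*s^2 + 5*s + 5).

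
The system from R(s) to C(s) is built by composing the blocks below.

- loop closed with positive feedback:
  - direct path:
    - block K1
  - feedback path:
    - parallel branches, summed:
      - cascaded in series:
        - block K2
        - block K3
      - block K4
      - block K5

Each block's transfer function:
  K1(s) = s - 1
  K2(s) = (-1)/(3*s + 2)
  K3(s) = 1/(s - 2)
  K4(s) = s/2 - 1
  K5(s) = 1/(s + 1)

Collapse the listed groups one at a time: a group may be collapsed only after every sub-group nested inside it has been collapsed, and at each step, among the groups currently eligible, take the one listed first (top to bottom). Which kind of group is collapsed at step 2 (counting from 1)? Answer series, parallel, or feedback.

The answer is parallel.

Reasoning:
(1) cascade K2, K3
(2) combine (K2*K3), K4, K5 in parallel
(3) collapse the loop (K1 forward, ((K2*K3)+K4+K5) return)
At step 2 the group reduced is parallel.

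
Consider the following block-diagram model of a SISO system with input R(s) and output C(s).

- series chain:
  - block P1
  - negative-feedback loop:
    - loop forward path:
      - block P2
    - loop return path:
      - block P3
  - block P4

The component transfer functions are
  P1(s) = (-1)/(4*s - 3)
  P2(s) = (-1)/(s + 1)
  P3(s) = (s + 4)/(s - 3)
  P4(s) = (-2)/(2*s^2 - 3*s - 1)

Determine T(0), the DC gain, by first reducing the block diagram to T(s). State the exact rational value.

1. feedback reduction of P2, P3 -> (3 - s)/(s^2 - 3*s - 7)
2. multiply P1, [P2/(1+P2*P3)], P4 (series) -> (6 - 2*s)/(8*s^5 - 42*s^4 + 3*s^3 + 114*s^2 - 44*s - 21)
DC gain: substitute s = 0 into T(s) from step 2: T(0) = 6/(-21) = -2/7.

Final answer: -2/7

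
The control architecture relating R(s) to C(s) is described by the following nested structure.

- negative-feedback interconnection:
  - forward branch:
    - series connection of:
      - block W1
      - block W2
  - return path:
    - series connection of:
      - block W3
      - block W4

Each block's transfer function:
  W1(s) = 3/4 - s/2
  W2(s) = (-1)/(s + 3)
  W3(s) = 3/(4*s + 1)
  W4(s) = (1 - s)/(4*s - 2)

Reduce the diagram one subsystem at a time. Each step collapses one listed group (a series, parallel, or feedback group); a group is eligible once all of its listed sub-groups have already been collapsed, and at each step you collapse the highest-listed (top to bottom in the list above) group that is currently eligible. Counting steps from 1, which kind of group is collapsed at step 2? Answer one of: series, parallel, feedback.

Step 1: cascade W1, W2
Step 2: multiply W3, W4 (series)
Step 3: apply the feedback formula to (W1*W2), (W3*W4)
At step 2 the group reduced is series.

Therefore the answer is series.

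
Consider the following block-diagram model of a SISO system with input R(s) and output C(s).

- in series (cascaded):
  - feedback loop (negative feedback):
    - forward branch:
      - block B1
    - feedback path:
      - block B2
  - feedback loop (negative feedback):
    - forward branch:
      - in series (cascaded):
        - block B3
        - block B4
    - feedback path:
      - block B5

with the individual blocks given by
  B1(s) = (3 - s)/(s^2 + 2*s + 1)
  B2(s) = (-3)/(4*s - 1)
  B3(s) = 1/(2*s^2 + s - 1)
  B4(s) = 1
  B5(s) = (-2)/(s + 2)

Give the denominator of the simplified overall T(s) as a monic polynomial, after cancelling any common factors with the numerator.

(1) collapse the loop (B1 forward, B2 return) gives (-4*s^2 + 13*s - 3)/(4*s^3 + 7*s^2 + 5*s - 10)
(2) series reduction of B3, B4 gives 1/(2*s^2 + s - 1)
(3) close the feedback loop around (B3*B4), B5 gives (s + 2)/(2*s^3 + 5*s^2 + s - 4)
(4) reduce the series chain [B1/(1+B1*B2)], [(B3*B4)/(1+(B3*B4)*B5)] gives (-4*s^3 + 5*s^2 + 23*s - 6)/(8*s^6 + 34*s^5 + 49*s^4 - 4*s^3 - 73*s^2 - 30*s + 40)
The result of step 4 is T(s) in lowest terms. Its denominator has leading coefficient 8; dividing the denominator through by 8 makes it monic.

Hence the answer: s^6 + 17*s^5/4 + 49*s^4/8 - s^3/2 - 73*s^2/8 - 15*s/4 + 5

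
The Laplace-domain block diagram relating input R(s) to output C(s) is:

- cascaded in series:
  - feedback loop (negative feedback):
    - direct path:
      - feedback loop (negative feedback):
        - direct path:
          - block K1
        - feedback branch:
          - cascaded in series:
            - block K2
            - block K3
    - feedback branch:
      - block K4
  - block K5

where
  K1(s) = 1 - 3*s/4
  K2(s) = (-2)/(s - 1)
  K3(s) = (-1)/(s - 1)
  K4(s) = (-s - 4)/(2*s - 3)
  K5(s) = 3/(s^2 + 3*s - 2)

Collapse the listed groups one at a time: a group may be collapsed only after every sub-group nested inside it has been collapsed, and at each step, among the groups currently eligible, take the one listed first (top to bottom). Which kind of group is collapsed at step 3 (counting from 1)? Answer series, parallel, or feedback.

Step 1. series reduction of K2, K3
Step 2. feedback reduction of K1, (K2*K3)
Step 3. apply the feedback formula to [K1/(1+K1*(K2*K3))], K4
Step 4. combine [[K1/(1+K1*(K2*K3))]/(1+[K1/(1+K1*(K2*K3))]*K4)], K5 in series
Step 3: feedback.

Final answer: feedback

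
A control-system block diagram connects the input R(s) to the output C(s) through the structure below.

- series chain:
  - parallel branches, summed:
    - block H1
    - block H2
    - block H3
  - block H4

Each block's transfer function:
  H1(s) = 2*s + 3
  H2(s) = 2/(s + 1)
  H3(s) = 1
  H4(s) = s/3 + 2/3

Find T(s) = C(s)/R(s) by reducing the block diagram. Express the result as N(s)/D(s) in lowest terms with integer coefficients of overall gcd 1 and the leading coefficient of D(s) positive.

Step 1. combine H1, H2, H3 in parallel -> (2*s^2 + 6*s + 6)/(s + 1)
Step 2. cascade (H1+H2+H3), H4, giving the overall T(s)

Final answer: (2*s^3 + 10*s^2 + 18*s + 12)/(3*s + 3)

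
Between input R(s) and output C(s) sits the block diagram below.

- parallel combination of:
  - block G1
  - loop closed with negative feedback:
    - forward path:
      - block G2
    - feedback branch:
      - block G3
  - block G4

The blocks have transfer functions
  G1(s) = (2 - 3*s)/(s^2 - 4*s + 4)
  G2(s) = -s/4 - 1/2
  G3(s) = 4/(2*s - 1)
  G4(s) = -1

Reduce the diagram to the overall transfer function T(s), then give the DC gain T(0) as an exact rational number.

Reducing step by step:

Step 1 - apply the feedback formula to G2, G3 gives (-2*s^2 - 3*s + 2)/(4*s - 12)
Step 2 - combine G1, [G2/(1+G2*G3)], G4 in parallel gives (-2*s^4 + s^3 + 22*s^2 - 40*s + 32)/(4*s^3 - 28*s^2 + 64*s - 48)
Step 2 gives the overall T(s). Then T(0) = 32/(-48) = -2/3.

Answer: -2/3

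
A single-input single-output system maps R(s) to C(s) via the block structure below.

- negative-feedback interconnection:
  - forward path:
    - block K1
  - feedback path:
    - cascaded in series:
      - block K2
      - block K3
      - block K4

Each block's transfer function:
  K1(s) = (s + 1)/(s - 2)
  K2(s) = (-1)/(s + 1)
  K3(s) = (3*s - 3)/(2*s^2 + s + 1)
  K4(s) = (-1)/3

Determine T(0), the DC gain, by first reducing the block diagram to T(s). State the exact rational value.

Step 1. series reduction of K2, K3, K4; result (s - 1)/(2*s^3 + 3*s^2 + 2*s + 1)
Step 2. close the feedback loop around K1, (K2*K3*K4); result (2*s^3 + 3*s^2 + 2*s + 1)/(2*s^3 - 3*s^2 - 3)
The step-2 result is T(s). Setting s = 0: T(0) = 1/(-3) = -1/3.

Therefore the answer is -1/3.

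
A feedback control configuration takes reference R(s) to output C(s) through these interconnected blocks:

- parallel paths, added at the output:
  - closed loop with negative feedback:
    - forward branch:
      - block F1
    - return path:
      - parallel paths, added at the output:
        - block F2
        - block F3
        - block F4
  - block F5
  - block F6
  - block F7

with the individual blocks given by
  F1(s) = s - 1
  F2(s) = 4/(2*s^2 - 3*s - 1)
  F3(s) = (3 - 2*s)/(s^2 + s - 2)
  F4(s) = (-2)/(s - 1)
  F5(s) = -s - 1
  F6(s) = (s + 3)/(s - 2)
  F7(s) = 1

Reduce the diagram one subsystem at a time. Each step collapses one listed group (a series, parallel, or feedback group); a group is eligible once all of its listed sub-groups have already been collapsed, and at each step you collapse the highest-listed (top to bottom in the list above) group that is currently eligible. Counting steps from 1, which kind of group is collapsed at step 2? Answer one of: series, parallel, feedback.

Answer: feedback

Working:
Step 1 - add F2, F3, F4 (parallel)
Step 2 - apply the feedback formula to F1, (F2+F3+F4)
Step 3 - add [F1/(1+F1*(F2+F3+F4))], F5, F6, F7 (parallel)
Step 2 collapses a feedback group.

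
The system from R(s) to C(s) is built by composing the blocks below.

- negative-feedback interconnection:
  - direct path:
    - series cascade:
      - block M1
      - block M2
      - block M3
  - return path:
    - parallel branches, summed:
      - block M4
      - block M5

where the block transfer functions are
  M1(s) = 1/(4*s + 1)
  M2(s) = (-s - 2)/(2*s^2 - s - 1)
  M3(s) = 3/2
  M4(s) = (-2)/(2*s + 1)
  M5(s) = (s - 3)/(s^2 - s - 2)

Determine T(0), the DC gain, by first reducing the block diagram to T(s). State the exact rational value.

First reduce the diagram to T(s).

1. multiply M1, M2, M3 (series): (-3*s - 6)/(16*s^3 - 4*s^2 - 10*s - 2)
2. combine M4, M5 in parallel: (1 - 3*s)/(2*s^3 - s^2 - 5*s - 2)
3. collapse the loop ((M1*M2*M3) forward, (M4+M5) return): (-6*s^4 - 9*s^3 + 21*s^2 + 36*s + 12)/(32*s^6 - 24*s^5 - 96*s^4 - 6*s^3 + 69*s^2 + 45*s - 2)
That last expression is T(s); at s = 0 only the constant terms survive, so T(0) = 12/(-2) = -6.

Answer: -6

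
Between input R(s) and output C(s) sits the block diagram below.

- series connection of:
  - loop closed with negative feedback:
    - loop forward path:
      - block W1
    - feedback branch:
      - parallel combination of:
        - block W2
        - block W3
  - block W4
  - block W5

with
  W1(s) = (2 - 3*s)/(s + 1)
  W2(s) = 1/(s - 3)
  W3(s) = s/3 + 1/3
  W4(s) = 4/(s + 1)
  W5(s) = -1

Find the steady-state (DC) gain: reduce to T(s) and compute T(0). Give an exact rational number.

Step 1: sum the parallel branches W2, W3; result (s^2 - 2*s)/(3*s - 9)
Step 2: apply the feedback formula to W1, (W2+W3); result (9*s^2 - 33*s + 18)/(3*s^3 - 11*s^2 + 10*s + 9)
Step 3: multiply [W1/(1+W1*(W2+W3))], W4, W5 (series); result (-36*s^2 + 132*s - 72)/(3*s^4 - 8*s^3 - s^2 + 19*s + 9)
The step-3 result is T(s). Setting s = 0: T(0) = -72/9 = -8.

Hence the answer: -8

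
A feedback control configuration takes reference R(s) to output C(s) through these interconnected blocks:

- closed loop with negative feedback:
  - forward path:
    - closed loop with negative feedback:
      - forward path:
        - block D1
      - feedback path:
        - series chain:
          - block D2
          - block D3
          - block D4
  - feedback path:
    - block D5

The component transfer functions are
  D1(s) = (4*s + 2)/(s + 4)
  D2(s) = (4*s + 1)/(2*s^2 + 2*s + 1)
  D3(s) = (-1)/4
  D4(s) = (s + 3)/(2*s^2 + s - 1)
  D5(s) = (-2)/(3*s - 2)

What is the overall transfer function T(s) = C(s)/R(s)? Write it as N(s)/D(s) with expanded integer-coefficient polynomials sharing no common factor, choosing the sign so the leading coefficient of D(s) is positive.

1. series reduction of D2, D3, D4; result (-4*s^2 - 13*s - 3)/(16*s^4 + 24*s^3 + 8*s^2 - 4*s - 4)
2. feedback reduction of D1, (D2*D3*D4); result (32*s^5 + 64*s^4 + 40*s^3 - 12*s - 4)/(8*s^5 + 44*s^4 + 44*s^3 - 16*s^2 - 29*s - 11)
3. reduce the feedback loop with forward [D1/(1+D1*(D2*D3*D4))] and return D5; the result is T(s) itself (integer coefficients, no common factor, positive leading denominator coefficient)

Hence the answer: (96*s^6 + 128*s^5 - 8*s^4 - 80*s^3 - 36*s^2 + 12*s + 8)/(24*s^6 + 52*s^5 - 84*s^4 - 216*s^3 - 55*s^2 + 49*s + 30)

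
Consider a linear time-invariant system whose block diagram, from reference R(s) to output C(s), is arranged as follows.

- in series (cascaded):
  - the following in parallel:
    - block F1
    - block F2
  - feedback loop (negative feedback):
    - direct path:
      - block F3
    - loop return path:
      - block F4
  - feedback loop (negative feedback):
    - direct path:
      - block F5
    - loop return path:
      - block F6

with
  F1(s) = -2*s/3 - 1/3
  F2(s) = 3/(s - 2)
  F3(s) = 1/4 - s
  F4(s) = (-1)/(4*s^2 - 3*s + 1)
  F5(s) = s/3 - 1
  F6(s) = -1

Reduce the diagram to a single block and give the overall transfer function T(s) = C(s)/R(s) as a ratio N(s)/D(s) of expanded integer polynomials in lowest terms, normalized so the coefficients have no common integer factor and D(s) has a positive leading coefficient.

[1] reduce the parallel group F1, F2 -> (-2*s^2 + 3*s + 11)/(3*s - 6)
[2] feedback reduction of F3, F4 -> (-16*s^3 + 16*s^2 - 7*s + 1)/(16*s^2 - 8*s + 3)
[3] reduce the feedback loop with forward F5 and return F6 -> (3 - s)/(s - 6)
[4] reduce the series chain (F1+F2), [F3/(1+F3*F4)], [F5/(1+F5*F6)], which is the overall transfer function T(s) = C(s)/R(s) in lowest terms

Hence the answer: (-32*s^6 + 176*s^5 - 126*s^4 - 495*s^3 + 533*s^2 - 233*s + 33)/(48*s^4 - 408*s^3 + 777*s^2 - 360*s + 108)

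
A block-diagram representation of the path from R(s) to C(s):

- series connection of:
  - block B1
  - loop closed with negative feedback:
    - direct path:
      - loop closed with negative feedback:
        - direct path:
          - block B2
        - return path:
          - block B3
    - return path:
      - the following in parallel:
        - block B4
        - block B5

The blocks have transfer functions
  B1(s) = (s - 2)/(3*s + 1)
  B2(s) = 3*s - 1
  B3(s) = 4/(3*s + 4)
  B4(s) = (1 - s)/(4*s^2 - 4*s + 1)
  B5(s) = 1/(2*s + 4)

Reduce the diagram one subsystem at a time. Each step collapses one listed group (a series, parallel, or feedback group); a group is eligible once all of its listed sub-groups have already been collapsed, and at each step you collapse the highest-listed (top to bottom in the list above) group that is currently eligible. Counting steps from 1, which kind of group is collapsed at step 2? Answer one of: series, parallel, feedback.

Step 1 - close the feedback loop around B2, B3
Step 2 - add B4, B5 (parallel)
Step 3 - reduce the feedback loop with forward [B2/(1+B2*B3)] and return (B4+B5)
Step 4 - cascade B1, [[B2/(1+B2*B3)]/(1+[B2/(1+B2*B3)]*(B4+B5))]
So the answer for step 2 is parallel.

Final answer: parallel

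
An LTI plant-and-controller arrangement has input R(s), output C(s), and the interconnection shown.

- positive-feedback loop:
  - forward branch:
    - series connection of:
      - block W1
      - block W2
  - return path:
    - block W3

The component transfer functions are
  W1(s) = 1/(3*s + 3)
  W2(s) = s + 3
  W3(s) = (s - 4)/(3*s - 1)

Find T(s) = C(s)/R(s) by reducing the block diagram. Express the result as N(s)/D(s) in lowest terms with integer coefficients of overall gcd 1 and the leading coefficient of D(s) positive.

Step 1. cascade W1, W2: (s + 3)/(3*s + 3)
Step 2. collapse the loop ((W1*W2) forward, W3 return), which is the overall transfer function T(s) = C(s)/R(s) in lowest terms

Therefore the answer is (3*s^2 + 8*s - 3)/(8*s^2 + 7*s + 9).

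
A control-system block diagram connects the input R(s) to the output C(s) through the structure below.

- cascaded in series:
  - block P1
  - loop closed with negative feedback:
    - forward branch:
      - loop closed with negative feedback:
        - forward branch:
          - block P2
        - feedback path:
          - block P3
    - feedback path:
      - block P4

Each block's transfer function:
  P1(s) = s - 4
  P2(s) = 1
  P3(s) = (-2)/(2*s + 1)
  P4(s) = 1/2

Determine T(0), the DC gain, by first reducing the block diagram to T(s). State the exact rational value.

(1) feedback reduction of P2, P3 gives (2*s + 1)/(2*s - 1)
(2) close the feedback loop around [P2/(1+P2*P3)], P4 gives (4*s + 2)/(6*s - 1)
(3) combine P1, [[P2/(1+P2*P3)]/(1+[P2/(1+P2*P3)]*P4)] in series gives (4*s^2 - 14*s - 8)/(6*s - 1)
DC gain: substitute s = 0 into T(s) from step 3: T(0) = -8/(-1) = 8.

Therefore the answer is 8.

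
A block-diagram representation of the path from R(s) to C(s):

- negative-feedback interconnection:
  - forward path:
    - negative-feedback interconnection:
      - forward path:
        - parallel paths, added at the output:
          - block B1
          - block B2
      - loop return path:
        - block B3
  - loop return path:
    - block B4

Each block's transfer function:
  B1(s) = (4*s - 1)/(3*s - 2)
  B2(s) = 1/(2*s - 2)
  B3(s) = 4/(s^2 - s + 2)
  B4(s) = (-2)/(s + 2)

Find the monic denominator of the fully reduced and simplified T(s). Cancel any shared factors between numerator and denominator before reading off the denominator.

Answer: s^5 - 10*s^4/3 + 28*s^3/3 + 3*s^2 - 34*s/3 + 8/3

Working:
Step 1 - parallel reduction of B1, B2, giving (8*s^2 - 7*s)/(6*s^2 - 10*s + 4)
Step 2 - apply the feedback formula to (B1+B2), B3, giving (8*s^4 - 15*s^3 + 23*s^2 - 14*s)/(6*s^4 - 16*s^3 + 58*s^2 - 52*s + 8)
Step 3 - collapse the loop ([(B1+B2)/(1+(B1+B2)*B3)] forward, B4 return), giving (8*s^5 + s^4 - 7*s^3 + 32*s^2 - 28*s)/(6*s^5 - 20*s^4 + 56*s^3 + 18*s^2 - 68*s + 16)
T(s) is the step-3 result (common factors already cancelled). Leading coefficient of the denominator: 6. Divide through by 6 for the monic polynomial.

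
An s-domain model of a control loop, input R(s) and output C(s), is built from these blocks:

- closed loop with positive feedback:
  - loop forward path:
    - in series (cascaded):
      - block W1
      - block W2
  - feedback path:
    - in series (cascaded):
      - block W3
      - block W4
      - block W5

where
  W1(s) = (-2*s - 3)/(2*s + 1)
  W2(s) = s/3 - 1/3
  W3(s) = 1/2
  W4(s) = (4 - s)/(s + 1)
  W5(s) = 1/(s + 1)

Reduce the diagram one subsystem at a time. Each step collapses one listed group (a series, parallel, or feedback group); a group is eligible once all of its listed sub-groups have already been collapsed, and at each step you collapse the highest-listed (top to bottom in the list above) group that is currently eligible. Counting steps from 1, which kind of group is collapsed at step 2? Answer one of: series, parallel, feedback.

(1) cascade W1, W2
(2) multiply W3, W4, W5 (series)
(3) collapse the loop ((W1*W2) forward, (W3*W4*W5) return)
At step 2 the group reduced is series.

Hence the answer: series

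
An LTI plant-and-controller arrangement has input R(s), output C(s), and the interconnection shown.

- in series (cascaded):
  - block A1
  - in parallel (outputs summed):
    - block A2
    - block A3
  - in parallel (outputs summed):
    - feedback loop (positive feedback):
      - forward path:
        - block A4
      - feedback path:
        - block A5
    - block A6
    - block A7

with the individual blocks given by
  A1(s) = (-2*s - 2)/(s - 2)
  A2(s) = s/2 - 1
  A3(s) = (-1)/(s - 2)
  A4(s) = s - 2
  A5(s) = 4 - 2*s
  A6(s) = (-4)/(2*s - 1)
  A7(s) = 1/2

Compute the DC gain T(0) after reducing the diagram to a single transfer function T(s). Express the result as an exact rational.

[1] reduce the parallel group A2, A3; result (s^2 - 4*s + 2)/(2*s - 4)
[2] feedback reduction of A4, A5; result (s - 2)/(2*s^2 - 8*s + 9)
[3] combine [A4/(1-A4*A5)], A6, A7 in parallel; result (4*s^3 - 30*s^2 + 80*s - 77)/(8*s^3 - 36*s^2 + 52*s - 18)
[4] multiply A1, (A2+A3), ([A4/(1-A4*A5)]+A6+A7) (series); result (-4*s^6 + 42*s^5 - 162*s^4 + 249*s^3 - 11*s^2 - 314*s + 154)/(8*s^5 - 68*s^4 + 228*s^3 - 370*s^2 + 280*s - 72)
The step-4 result is T(s). Setting s = 0: T(0) = 154/(-72) = -77/36.

Therefore the answer is -77/36.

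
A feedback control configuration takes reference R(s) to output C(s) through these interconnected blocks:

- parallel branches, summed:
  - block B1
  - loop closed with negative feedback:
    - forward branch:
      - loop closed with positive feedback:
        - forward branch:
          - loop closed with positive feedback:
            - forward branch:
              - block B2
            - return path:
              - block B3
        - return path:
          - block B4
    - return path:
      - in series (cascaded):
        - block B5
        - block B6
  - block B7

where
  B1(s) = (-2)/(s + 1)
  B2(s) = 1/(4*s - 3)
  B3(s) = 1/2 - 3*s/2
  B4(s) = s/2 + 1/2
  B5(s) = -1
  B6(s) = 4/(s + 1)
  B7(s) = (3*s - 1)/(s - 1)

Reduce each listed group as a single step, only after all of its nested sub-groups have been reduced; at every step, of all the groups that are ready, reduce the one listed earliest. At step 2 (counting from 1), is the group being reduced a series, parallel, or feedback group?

Answer: feedback

Working:
Step 1: close the feedback loop around B2, B3
Step 2: feedback reduction of [B2/(1-B2*B3)], B4
Step 3: multiply B5, B6 (series)
Step 4: reduce the feedback loop with forward [[B2/(1-B2*B3)]/(1-[B2/(1-B2*B3)]*B4)] and return (B5*B6)
Step 5: reduce the parallel group B1, [[[B2/(1-B2*B3)]/(1-[B2/(1-B2*B3)]*B4)]/(1+[[B2/(1-B2*B3)]/(1-[B2/(1-B2*B3)]*B4)]*(B5*B6))], B7
Step 2 collapses a feedback group.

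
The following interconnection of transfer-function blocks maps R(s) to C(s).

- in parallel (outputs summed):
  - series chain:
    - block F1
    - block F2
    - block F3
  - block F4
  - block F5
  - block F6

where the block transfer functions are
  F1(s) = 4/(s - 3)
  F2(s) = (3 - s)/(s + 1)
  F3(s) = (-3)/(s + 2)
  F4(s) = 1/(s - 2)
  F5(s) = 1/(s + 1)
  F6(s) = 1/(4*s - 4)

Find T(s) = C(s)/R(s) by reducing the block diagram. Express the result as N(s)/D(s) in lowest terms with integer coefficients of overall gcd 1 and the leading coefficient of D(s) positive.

Answer: (9*s^3 + 53*s^2 - 168*s + 100)/(4*s^4 - 20*s^2 + 16)

Working:
Step 1. reduce the series chain F1, F2, F3 -> 12/(s^2 + 3*s + 2)
Step 2. combine (F1*F2*F3), F4, F5, F6 in parallel - this is the overall T(s), already in the required normalized form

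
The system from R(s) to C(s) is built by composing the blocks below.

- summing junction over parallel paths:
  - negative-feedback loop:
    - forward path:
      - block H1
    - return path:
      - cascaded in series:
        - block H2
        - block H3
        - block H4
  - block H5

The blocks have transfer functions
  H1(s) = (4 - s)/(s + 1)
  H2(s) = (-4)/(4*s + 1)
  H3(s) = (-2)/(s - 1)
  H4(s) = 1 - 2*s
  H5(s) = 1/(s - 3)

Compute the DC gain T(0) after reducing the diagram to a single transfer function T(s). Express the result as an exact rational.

Step 1. reduce the series chain H2, H3, H4; result (8 - 16*s)/(4*s^2 - 3*s - 1)
Step 2. close the feedback loop around H1, (H2*H3*H4); result (-4*s^3 + 19*s^2 - 11*s - 4)/(4*s^3 + 17*s^2 - 76*s + 31)
Step 3. parallel reduction of [H1/(1+H1*(H2*H3*H4))], H5; result (-4*s^4 + 35*s^3 - 51*s^2 - 47*s + 43)/(4*s^4 + 5*s^3 - 127*s^2 + 259*s - 93)
DC gain: substitute s = 0 into T(s) from step 3: T(0) = 43/(-93) = -43/93.

Therefore the answer is -43/93.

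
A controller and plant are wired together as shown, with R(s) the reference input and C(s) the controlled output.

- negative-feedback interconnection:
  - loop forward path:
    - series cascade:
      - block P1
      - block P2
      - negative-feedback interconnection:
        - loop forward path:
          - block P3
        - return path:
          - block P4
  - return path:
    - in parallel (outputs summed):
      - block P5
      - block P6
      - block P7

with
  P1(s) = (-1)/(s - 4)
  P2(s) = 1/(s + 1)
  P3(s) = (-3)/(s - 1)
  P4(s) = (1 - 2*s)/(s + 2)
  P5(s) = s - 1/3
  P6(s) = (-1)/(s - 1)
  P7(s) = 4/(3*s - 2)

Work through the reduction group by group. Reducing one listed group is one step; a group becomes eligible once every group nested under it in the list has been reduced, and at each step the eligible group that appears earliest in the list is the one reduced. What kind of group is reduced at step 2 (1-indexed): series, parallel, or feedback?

Reducing step by step:

Step 1: feedback reduction of P3, P4
Step 2: series reduction of P1, P2, [P3/(1+P3*P4)]
Step 3: add P5, P6, P7 (parallel)
Step 4: reduce the feedback loop with forward (P1*P2*[P3/(1+P3*P4)]) and return (P5+P6+P7)
Step 2: series.

Answer: series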